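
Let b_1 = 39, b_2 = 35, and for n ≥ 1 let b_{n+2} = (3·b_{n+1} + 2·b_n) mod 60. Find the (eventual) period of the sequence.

Listing terms: b_1 = 39,  b_2 = 35,  b_3 = 3,  b_4 = 19,  b_5 = 3,  b_6 = 47,  b_7 = 27,  b_8 = 55,  b_9 = 39,  b_{10} = 47,  b_{11} = 39,  b_{12} = 31,  b_{13} = 51,  b_{14} = 35,  b_{15} = 27,  b_{16} = 31,  b_{17} = 27,  b_{18} = 23,  b_{19} = 3,  b_{20} = 55,  b_{21} = 51,  b_{22} = 23,  b_{23} = 51,  b_{24} = 19,  b_{25} = 39,  b_{26} = 35.
The sequence repeats with period 24.

24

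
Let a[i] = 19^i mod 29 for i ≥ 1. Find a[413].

Computing terms: a[1] = 19; a[2] = 13; a[3] = 15; a[4] = 24; a[5] = 21; a[6] = 22; a[7] = 12; a[8] = 25; a[9] = 11; a[10] = 6; a[11] = 27; a[12] = 20; a[13] = 3; a[14] = 28; a[15] = 10; a[16] = 16; a[17] = 14; a[18] = 5; a[19] = 8; a[20] = 7; a[21] = 17; a[22] = 4; a[23] = 18; a[24] = 23; a[25] = 2; a[26] = 9; a[27] = 26; a[28] = 1; a[29] = 19.
Since a[29] = a[1] = 19, the sequence is periodic with period 28.
(413 - 1) mod 28 = 20, so a[413] = a[21] = 17.

17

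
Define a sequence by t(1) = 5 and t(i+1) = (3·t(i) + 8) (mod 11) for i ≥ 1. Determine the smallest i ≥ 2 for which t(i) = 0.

t(1) = 5; t(2) = 1; t(3) = 0; t(4) = 8; t(5) = 10; t(6) = 5.
Since t(6) = t(1) = 5, the sequence is periodic with period 5.
The value 0 first appears (with i ≥ 2) at t(3).

3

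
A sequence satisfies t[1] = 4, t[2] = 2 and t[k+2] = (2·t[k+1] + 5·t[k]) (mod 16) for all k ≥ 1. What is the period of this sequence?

8

Computing terms: t[1] = 4, t[2] = 2, t[3] = 8, t[4] = 10, t[5] = 12, t[6] = 10, t[7] = 0, t[8] = 2, t[9] = 4, t[10] = 2.
Since (t[9], t[10]) = (t[1], t[2]) = (4, 2) (two consecutive terms determine the rest), the sequence is periodic with period 8.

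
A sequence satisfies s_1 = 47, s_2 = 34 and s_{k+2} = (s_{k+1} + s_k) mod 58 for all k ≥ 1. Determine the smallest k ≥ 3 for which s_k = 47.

15

s_1 = 47, s_2 = 34, s_3 = 23, s_4 = 57, s_5 = 22, s_6 = 21, s_7 = 43, s_8 = 6, s_9 = 49, s_{10} = 55, s_{11} = 46, s_{12} = 43, s_{13} = 31, s_{14} = 16, s_{15} = 47, s_{16} = 5, s_{17} = 52, s_{18} = 57, s_{19} = 51, s_{20} = 50, s_{21} = 43, s_{22} = 35, s_{23} = 20, s_{24} = 55, s_{25} = 17, s_{26} = 14, s_{27} = 31, s_{28} = 45, s_{29} = 18, s_{30} = 5, s_{31} = 23, s_{32} = 28, s_{33} = 51, s_{34} = 21, s_{35} = 14, s_{36} = 35, s_{37} = 49, s_{38} = 26, s_{39} = 17, s_{40} = 43, s_{41} = 2, s_{42} = 45, s_{43} = 47, s_{44} = 34.
Since (s_{43}, s_{44}) = (s_1, s_2) = (47, 34) (two consecutive terms determine the rest), the sequence is periodic with period 42.
The value 47 first appears (with k ≥ 3) at s_{15}.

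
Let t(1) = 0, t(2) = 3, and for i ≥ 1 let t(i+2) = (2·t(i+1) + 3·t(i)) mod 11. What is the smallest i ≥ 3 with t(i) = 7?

Listing terms: t(1) = 0, t(2) = 3, t(3) = 6, t(4) = 10, t(5) = 5, t(6) = 7, t(7) = 7, t(8) = 2, t(9) = 3, t(10) = 1, t(11) = 0, t(12) = 3.
The sequence repeats with period 10.
The value 7 first appears (with i ≥ 3) at t(6).

6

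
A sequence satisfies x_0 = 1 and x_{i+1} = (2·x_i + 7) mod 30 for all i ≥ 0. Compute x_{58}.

We have x_0 = 1; x_1 = 9; x_2 = 25; x_3 = 27; x_4 = 1.
Since x_4 = x_0 = 1, the sequence is periodic with period 4.
So x_{58} = x_{0 + ((58-0) mod 4)} = x_2 = 25.

25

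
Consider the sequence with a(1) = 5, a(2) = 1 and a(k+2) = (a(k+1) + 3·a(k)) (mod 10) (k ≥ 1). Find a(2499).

6

Listing terms: a(1) = 5, a(2) = 1, a(3) = 6, a(4) = 9, a(5) = 7, a(6) = 4, a(7) = 5, a(8) = 7, a(9) = 2, a(10) = 3, a(11) = 9, a(12) = 8, a(13) = 5, a(14) = 9, a(15) = 4, a(16) = 1, a(17) = 3, a(18) = 6, a(19) = 5, a(20) = 3, a(21) = 8, a(22) = 7, a(23) = 1, a(24) = 2, a(25) = 5, a(26) = 1.
The sequence repeats with period 24.
So a(2499) = a(1 + ((2499-1) mod 24)) = a(3) = 6.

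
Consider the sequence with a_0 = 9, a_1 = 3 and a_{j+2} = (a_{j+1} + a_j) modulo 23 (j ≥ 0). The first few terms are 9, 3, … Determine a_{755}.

Computing terms: a_0 = 9; a_1 = 3; a_2 = 12; a_3 = 15; a_4 = 4; a_5 = 19; a_6 = 0; a_7 = 19; a_8 = 19; a_9 = 15; a_{10} = 11; a_{11} = 3; a_{12} = 14; a_{13} = 17; a_{14} = 8; a_{15} = 2; a_{16} = 10; a_{17} = 12; a_{18} = 22; a_{19} = 11; a_{20} = 10; a_{21} = 21; a_{22} = 8; a_{23} = 6; a_{24} = 14; a_{25} = 20; a_{26} = 11; a_{27} = 8; a_{28} = 19; a_{29} = 4; a_{30} = 0; a_{31} = 4; a_{32} = 4; a_{33} = 8; a_{34} = 12; a_{35} = 20; a_{36} = 9; a_{37} = 6; a_{38} = 15; a_{39} = 21; a_{40} = 13; a_{41} = 11; a_{42} = 1; a_{43} = 12; a_{44} = 13; a_{45} = 2; a_{46} = 15; a_{47} = 17; a_{48} = 9; a_{49} = 3.
The sequence repeats with period 48.
So a_{755} = a_{0 + ((755-0) mod 48)} = a_{35} = 20.

20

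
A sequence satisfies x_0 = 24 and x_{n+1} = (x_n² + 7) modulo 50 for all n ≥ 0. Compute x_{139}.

We have x_0 = 24; x_1 = 33; x_2 = 46; x_3 = 23; x_4 = 36; x_5 = 3; x_6 = 16; x_7 = 13; x_8 = 26; x_9 = 33.
Since x_9 = x_1 = 33, the sequence is eventually periodic: after a pre-period of length 1 it cycles with period 8.
For n ≥ 1, x_n depends only on (n - 1) mod 8. (139 - 1) mod 8 = 2, so x_{139} = x_3 = 23.

23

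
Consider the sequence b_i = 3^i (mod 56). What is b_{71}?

We have b_1 = 3, b_2 = 9, b_3 = 27, b_4 = 25, b_5 = 19, b_6 = 1, b_7 = 3.
Since b_7 = b_1 = 3, the sequence is periodic with period 6.
So b_{71} = b_{1 + ((71-1) mod 6)} = b_5 = 19.

19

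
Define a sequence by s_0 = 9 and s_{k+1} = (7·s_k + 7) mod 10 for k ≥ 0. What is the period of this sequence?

s_0 = 9; s_1 = 0; s_2 = 7; s_3 = 6; s_4 = 9.
The sequence repeats with period 4.

4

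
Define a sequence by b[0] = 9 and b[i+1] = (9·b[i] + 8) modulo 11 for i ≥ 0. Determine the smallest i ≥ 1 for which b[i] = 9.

5

Computing terms: b[0] = 9; b[1] = 1; b[2] = 6; b[3] = 7; b[4] = 5; b[5] = 9.
Since b[5] = b[0] = 9, the sequence is periodic with period 5.
The value 9 next appears (with i ≥ 1) at b[5].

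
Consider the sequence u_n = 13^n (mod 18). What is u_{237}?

1

Listing terms: u_0 = 1, u_1 = 13, u_2 = 7, u_3 = 1.
Since u_3 = u_0 = 1, the sequence is periodic with period 3.
(237 - 0) mod 3 = 0, so u_{237} = u_0 = 1.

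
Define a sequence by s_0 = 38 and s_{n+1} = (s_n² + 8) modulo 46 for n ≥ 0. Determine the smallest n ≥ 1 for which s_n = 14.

5

Listing terms: s_0 = 38; s_1 = 26; s_2 = 40; s_3 = 44; s_4 = 12; s_5 = 14; s_6 = 20; s_7 = 40.
Since s_7 = s_2 = 40, the sequence is eventually periodic: after a pre-period of length 2 it cycles with period 5.
The value 14 first appears (with n ≥ 1) at s_5.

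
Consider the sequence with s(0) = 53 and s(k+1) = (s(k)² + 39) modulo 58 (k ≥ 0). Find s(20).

17

s(0) = 53; s(1) = 6; s(2) = 17; s(3) = 38; s(4) = 33; s(5) = 26; s(6) = 19; s(7) = 52; s(8) = 17.
Since s(8) = s(2) = 17, the sequence is eventually periodic: after a pre-period of length 2 it cycles with period 6.
For k ≥ 2, s(k) depends only on (k - 2) mod 6. (20 - 2) mod 6 = 0, so s(20) = s(2) = 17.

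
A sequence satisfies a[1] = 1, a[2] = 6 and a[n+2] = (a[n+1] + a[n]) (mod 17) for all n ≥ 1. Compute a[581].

3

Computing terms: a[1] = 1; a[2] = 6; a[3] = 7; a[4] = 13; a[5] = 3; a[6] = 16; a[7] = 2; a[8] = 1; a[9] = 3; a[10] = 4; a[11] = 7; a[12] = 11; a[13] = 1; a[14] = 12; a[15] = 13; a[16] = 8; a[17] = 4; a[18] = 12; a[19] = 16; a[20] = 11; a[21] = 10; a[22] = 4; a[23] = 14; a[24] = 1; a[25] = 15; a[26] = 16; a[27] = 14; a[28] = 13; a[29] = 10; a[30] = 6; a[31] = 16; a[32] = 5; a[33] = 4; a[34] = 9; a[35] = 13; a[36] = 5; a[37] = 1; a[38] = 6.
The sequence repeats with period 36.
(581 - 1) mod 36 = 4, so a[581] = a[5] = 3.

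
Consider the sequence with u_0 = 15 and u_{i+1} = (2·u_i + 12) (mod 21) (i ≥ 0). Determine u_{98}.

Listing terms: u_0 = 15, u_1 = 0, u_2 = 12, u_3 = 15.
The sequence repeats with period 3.
So u_{98} = u_{0 + ((98-0) mod 3)} = u_2 = 12.

12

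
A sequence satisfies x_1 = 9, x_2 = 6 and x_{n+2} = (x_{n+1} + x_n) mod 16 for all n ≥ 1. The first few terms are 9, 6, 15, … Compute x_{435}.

x_1 = 9, x_2 = 6, x_3 = 15, x_4 = 5, x_5 = 4, x_6 = 9, x_7 = 13, x_8 = 6, x_9 = 3, x_{10} = 9, x_{11} = 12, x_{12} = 5, x_{13} = 1, x_{14} = 6, x_{15} = 7, x_{16} = 13, x_{17} = 4, x_{18} = 1, x_{19} = 5, x_{20} = 6, x_{21} = 11, x_{22} = 1, x_{23} = 12, x_{24} = 13, x_{25} = 9, x_{26} = 6.
The sequence repeats with period 24.
(435 - 1) mod 24 = 2, so x_{435} = x_3 = 15.

15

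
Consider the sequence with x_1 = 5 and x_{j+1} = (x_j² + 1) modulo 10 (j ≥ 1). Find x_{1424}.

6

We have x_1 = 5; x_2 = 6; x_3 = 7; x_4 = 0; x_5 = 1; x_6 = 2; x_7 = 5.
The sequence repeats with period 6.
So x_{1424} = x_{1 + ((1424-1) mod 6)} = x_2 = 6.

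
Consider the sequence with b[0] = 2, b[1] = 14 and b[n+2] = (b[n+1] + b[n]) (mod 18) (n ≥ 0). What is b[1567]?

0

Listing terms: b[0] = 2,  b[1] = 14,  b[2] = 16,  b[3] = 12,  b[4] = 10,  b[5] = 4,  b[6] = 14,  b[7] = 0,  b[8] = 14,  b[9] = 14,  b[10] = 10,  b[11] = 6,  b[12] = 16,  b[13] = 4,  b[14] = 2,  b[15] = 6,  b[16] = 8,  b[17] = 14,  b[18] = 4,  b[19] = 0,  b[20] = 4,  b[21] = 4,  b[22] = 8,  b[23] = 12,  b[24] = 2,  b[25] = 14.
Since (b[24], b[25]) = (b[0], b[1]) = (2, 14) (two consecutive terms determine the rest), the sequence is periodic with period 24.
(1567 - 0) mod 24 = 7, so b[1567] = b[7] = 0.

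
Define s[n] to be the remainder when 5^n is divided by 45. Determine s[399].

Listing terms: s[1] = 5,  s[2] = 25,  s[3] = 35,  s[4] = 40,  s[5] = 20,  s[6] = 10,  s[7] = 5.
Since s[7] = s[1] = 5, the sequence is periodic with period 6.
So s[399] = s[1 + ((399-1) mod 6)] = s[3] = 35.

35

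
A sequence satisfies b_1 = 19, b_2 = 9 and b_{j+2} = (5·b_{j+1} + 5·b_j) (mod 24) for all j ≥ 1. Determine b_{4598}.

9

b_1 = 19, b_2 = 9, b_3 = 20, b_4 = 1, b_5 = 9, b_6 = 2, b_7 = 7, b_8 = 21, b_9 = 20, b_{10} = 13, b_{11} = 21, b_{12} = 2, b_{13} = 19, b_{14} = 9.
Since (b_{13}, b_{14}) = (b_1, b_2) = (19, 9) (two consecutive terms determine the rest), the sequence is periodic with period 12.
(4598 - 1) mod 12 = 1, so b_{4598} = b_2 = 9.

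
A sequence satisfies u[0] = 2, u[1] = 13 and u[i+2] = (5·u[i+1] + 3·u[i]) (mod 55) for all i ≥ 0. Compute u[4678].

u[0] = 2; u[1] = 13; u[2] = 16; u[3] = 9; u[4] = 38; u[5] = 52; u[6] = 44; u[7] = 46; u[8] = 32; u[9] = 23; u[10] = 46; u[11] = 24; u[12] = 38; u[13] = 42; u[14] = 49; u[15] = 41; u[16] = 22; u[17] = 13; u[18] = 21; u[19] = 34; u[20] = 13; u[21] = 2; u[22] = 49; u[23] = 31; u[24] = 27; u[25] = 8; u[26] = 11; u[27] = 24; u[28] = 43; u[29] = 12; u[30] = 24; u[31] = 46; u[32] = 27; u[33] = 53; u[34] = 16; u[35] = 19; u[36] = 33; u[37] = 2; u[38] = 54; u[39] = 1; u[40] = 2; u[41] = 13.
Since (u[40], u[41]) = (u[0], u[1]) = (2, 13) (two consecutive terms determine the rest), the sequence is periodic with period 40.
So u[4678] = u[0 + ((4678-0) mod 40)] = u[38] = 54.

54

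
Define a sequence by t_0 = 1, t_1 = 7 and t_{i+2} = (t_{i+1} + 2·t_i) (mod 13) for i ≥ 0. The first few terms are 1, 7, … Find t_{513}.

We have t_0 = 1; t_1 = 7; t_2 = 9; t_3 = 10; t_4 = 2; t_5 = 9; t_6 = 0; t_7 = 5; t_8 = 5; t_9 = 2; t_{10} = 12; t_{11} = 3; t_{12} = 1; t_{13} = 7.
The sequence repeats with period 12.
So t_{513} = t_{0 + ((513-0) mod 12)} = t_9 = 2.

2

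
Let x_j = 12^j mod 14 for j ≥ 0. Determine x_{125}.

x_0 = 1,  x_1 = 12,  x_2 = 4,  x_3 = 6,  x_4 = 2,  x_5 = 10,  x_6 = 8,  x_7 = 12.
Since x_7 = x_1 = 12, the sequence is eventually periodic: after a pre-period of length 1 it cycles with period 6.
For j ≥ 1, x_j depends only on (j - 1) mod 6. (125 - 1) mod 6 = 4, so x_{125} = x_5 = 10.

10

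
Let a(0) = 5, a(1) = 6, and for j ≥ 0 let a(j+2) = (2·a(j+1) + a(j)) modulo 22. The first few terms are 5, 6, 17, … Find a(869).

Computing terms: a(0) = 5, a(1) = 6, a(2) = 17, a(3) = 18, a(4) = 9, a(5) = 14, a(6) = 15, a(7) = 0, a(8) = 15, a(9) = 8, a(10) = 9, a(11) = 4, a(12) = 17, a(13) = 16, a(14) = 5, a(15) = 4, a(16) = 13, a(17) = 8, a(18) = 7, a(19) = 0, a(20) = 7, a(21) = 14, a(22) = 13, a(23) = 18, a(24) = 5, a(25) = 6.
The sequence repeats with period 24.
So a(869) = a(0 + ((869-0) mod 24)) = a(5) = 14.

14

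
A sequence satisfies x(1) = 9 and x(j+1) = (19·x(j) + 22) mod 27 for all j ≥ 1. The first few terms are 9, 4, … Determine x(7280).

Computing terms: x(1) = 9,  x(2) = 4,  x(3) = 17,  x(4) = 21,  x(5) = 16,  x(6) = 2,  x(7) = 6,  x(8) = 1,  x(9) = 14,  x(10) = 18,  x(11) = 13,  x(12) = 26,  x(13) = 3,  x(14) = 25,  x(15) = 11,  x(16) = 15,  x(17) = 10,  x(18) = 23,  x(19) = 0,  x(20) = 22,  x(21) = 8,  x(22) = 12,  x(23) = 7,  x(24) = 20,  x(25) = 24,  x(26) = 19,  x(27) = 5,  x(28) = 9.
Since x(28) = x(1) = 9, the sequence is periodic with period 27.
So x(7280) = x(1 + ((7280-1) mod 27)) = x(17) = 10.

10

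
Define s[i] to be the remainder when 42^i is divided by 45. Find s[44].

36

Computing terms: s[1] = 42, s[2] = 9, s[3] = 18, s[4] = 36, s[5] = 27, s[6] = 9.
Since s[6] = s[2] = 9, the sequence is eventually periodic: after a pre-period of length 1 it cycles with period 4.
For i ≥ 2, s[i] depends only on (i - 2) mod 4. (44 - 2) mod 4 = 2, so s[44] = s[4] = 36.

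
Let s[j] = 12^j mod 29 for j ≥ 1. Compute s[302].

Computing terms: s[1] = 12,  s[2] = 28,  s[3] = 17,  s[4] = 1,  s[5] = 12.
Since s[5] = s[1] = 12, the sequence is periodic with period 4.
So s[302] = s[1 + ((302-1) mod 4)] = s[2] = 28.

28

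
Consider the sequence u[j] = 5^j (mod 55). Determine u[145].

We have u[1] = 5; u[2] = 25; u[3] = 15; u[4] = 20; u[5] = 45; u[6] = 5.
Since u[6] = u[1] = 5, the sequence is periodic with period 5.
So u[145] = u[1 + ((145-1) mod 5)] = u[5] = 45.

45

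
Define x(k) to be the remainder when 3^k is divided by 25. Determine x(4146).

4

We have x(0) = 1; x(1) = 3; x(2) = 9; x(3) = 2; x(4) = 6; x(5) = 18; x(6) = 4; x(7) = 12; x(8) = 11; x(9) = 8; x(10) = 24; x(11) = 22; x(12) = 16; x(13) = 23; x(14) = 19; x(15) = 7; x(16) = 21; x(17) = 13; x(18) = 14; x(19) = 17; x(20) = 1.
Since x(20) = x(0) = 1, the sequence is periodic with period 20.
So x(4146) = x(0 + ((4146-0) mod 20)) = x(6) = 4.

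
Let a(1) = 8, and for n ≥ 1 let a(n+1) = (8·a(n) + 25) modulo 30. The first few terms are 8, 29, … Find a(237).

Computing terms: a(1) = 8, a(2) = 29, a(3) = 17, a(4) = 11, a(5) = 23, a(6) = 29.
Since a(6) = a(2) = 29, the sequence is eventually periodic: after a pre-period of length 1 it cycles with period 4.
For n ≥ 2, a(n) depends only on (n - 2) mod 4. (237 - 2) mod 4 = 3, so a(237) = a(5) = 23.

23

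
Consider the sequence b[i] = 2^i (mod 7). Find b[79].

2

Listing terms: b[0] = 1, b[1] = 2, b[2] = 4, b[3] = 1.
The sequence repeats with period 3.
So b[79] = b[0 + ((79-0) mod 3)] = b[1] = 2.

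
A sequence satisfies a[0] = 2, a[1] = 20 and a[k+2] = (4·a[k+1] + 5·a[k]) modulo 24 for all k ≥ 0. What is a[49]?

20

We have a[0] = 2,  a[1] = 20,  a[2] = 18,  a[3] = 4,  a[4] = 10,  a[5] = 12,  a[6] = 2,  a[7] = 20.
Since (a[6], a[7]) = (a[0], a[1]) = (2, 20) (two consecutive terms determine the rest), the sequence is periodic with period 6.
So a[49] = a[0 + ((49-0) mod 6)] = a[1] = 20.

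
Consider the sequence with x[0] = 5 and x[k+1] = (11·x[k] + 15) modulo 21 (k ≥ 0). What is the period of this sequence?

Computing terms: x[0] = 5,  x[1] = 7,  x[2] = 8,  x[3] = 19,  x[4] = 14,  x[5] = 1,  x[6] = 5.
The sequence repeats with period 6.

6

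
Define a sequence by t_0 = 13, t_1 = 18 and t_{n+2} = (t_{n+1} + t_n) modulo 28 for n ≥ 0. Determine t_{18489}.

17

We have t_0 = 13,  t_1 = 18,  t_2 = 3,  t_3 = 21,  t_4 = 24,  t_5 = 17,  t_6 = 13,  t_7 = 2,  t_8 = 15,  t_9 = 17,  t_{10} = 4,  t_{11} = 21,  t_{12} = 25,  t_{13} = 18,  t_{14} = 15,  t_{15} = 5,  t_{16} = 20,  t_{17} = 25,  t_{18} = 17,  t_{19} = 14,  t_{20} = 3,  t_{21} = 17,  t_{22} = 20,  t_{23} = 9,  t_{24} = 1,  t_{25} = 10,  t_{26} = 11,  t_{27} = 21,  t_{28} = 4,  t_{29} = 25,  t_{30} = 1,  t_{31} = 26,  t_{32} = 27,  t_{33} = 25,  t_{34} = 24,  t_{35} = 21,  t_{36} = 17,  t_{37} = 10,  t_{38} = 27,  t_{39} = 9,  t_{40} = 8,  t_{41} = 17,  t_{42} = 25,  t_{43} = 14,  t_{44} = 11,  t_{45} = 25,  t_{46} = 8,  t_{47} = 5,  t_{48} = 13,  t_{49} = 18.
Since (t_{48}, t_{49}) = (t_0, t_1) = (13, 18) (two consecutive terms determine the rest), the sequence is periodic with period 48.
So t_{18489} = t_{0 + ((18489-0) mod 48)} = t_9 = 17.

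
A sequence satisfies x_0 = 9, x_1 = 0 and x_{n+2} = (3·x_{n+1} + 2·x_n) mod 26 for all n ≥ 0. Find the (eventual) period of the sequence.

Listing terms: x_0 = 9,  x_1 = 0,  x_2 = 18,  x_3 = 2,  x_4 = 16,  x_5 = 0,  x_6 = 6,  x_7 = 18,  x_8 = 14,  x_9 = 0,  x_{10} = 2,  x_{11} = 6,  x_{12} = 22,  x_{13} = 0,  x_{14} = 18.
Since (x_{13}, x_{14}) = (x_1, x_2) = (0, 18) (two consecutive terms determine the rest), the sequence is eventually periodic: after a pre-period of length 1 it cycles with period 12.

12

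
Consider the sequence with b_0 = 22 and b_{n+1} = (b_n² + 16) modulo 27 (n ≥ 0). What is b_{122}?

b_0 = 22, b_1 = 14, b_2 = 23, b_3 = 5, b_4 = 14.
Since b_4 = b_1 = 14, the sequence is eventually periodic: after a pre-period of length 1 it cycles with period 3.
For n ≥ 1, b_n depends only on (n - 1) mod 3. (122 - 1) mod 3 = 1, so b_{122} = b_2 = 23.

23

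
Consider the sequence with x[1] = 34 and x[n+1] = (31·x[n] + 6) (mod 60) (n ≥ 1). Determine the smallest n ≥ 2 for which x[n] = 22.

Computing terms: x[1] = 34,  x[2] = 40,  x[3] = 46,  x[4] = 52,  x[5] = 58,  x[6] = 4,  x[7] = 10,  x[8] = 16,  x[9] = 22,  x[10] = 28,  x[11] = 34.
Since x[11] = x[1] = 34, the sequence is periodic with period 10.
The value 22 first appears (with n ≥ 2) at x[9].

9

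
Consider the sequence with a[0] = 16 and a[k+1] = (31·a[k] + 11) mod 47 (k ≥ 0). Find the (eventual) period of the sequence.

46

Listing terms: a[0] = 16,  a[1] = 37,  a[2] = 30,  a[3] = 1,  a[4] = 42,  a[5] = 44,  a[6] = 12,  a[7] = 7,  a[8] = 40,  a[9] = 29,  a[10] = 17,  a[11] = 21,  a[12] = 4,  a[13] = 41,  a[14] = 13,  a[15] = 38,  a[16] = 14,  a[17] = 22,  a[18] = 35,  a[19] = 15,  a[20] = 6,  a[21] = 9,  a[22] = 8,  a[23] = 24,  a[24] = 3,  a[25] = 10,  a[26] = 39,  a[27] = 45,  a[28] = 43,  a[29] = 28,  a[30] = 33,  a[31] = 0,  a[32] = 11,  a[33] = 23,  a[34] = 19,  a[35] = 36,  a[36] = 46,  a[37] = 27,  a[38] = 2,  a[39] = 26,  a[40] = 18,  a[41] = 5,  a[42] = 25,  a[43] = 34,  a[44] = 31,  a[45] = 32,  a[46] = 16.
Since a[46] = a[0] = 16, the sequence is periodic with period 46.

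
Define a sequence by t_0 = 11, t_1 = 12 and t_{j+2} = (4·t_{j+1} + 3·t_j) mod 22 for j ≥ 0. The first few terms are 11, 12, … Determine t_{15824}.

We have t_0 = 11,  t_1 = 12,  t_2 = 15,  t_3 = 8,  t_4 = 11,  t_5 = 2,  t_6 = 19,  t_7 = 16,  t_8 = 11,  t_9 = 4,  t_{10} = 5,  t_{11} = 10,  t_{12} = 11,  t_{13} = 8,  t_{14} = 21,  t_{15} = 20,  t_{16} = 11,  t_{17} = 16,  t_{18} = 9,  t_{19} = 18,  t_{20} = 11,  t_{21} = 10,  t_{22} = 7,  t_{23} = 14,  t_{24} = 11,  t_{25} = 20,  t_{26} = 3,  t_{27} = 6,  t_{28} = 11,  t_{29} = 18,  t_{30} = 17,  t_{31} = 12,  t_{32} = 11,  t_{33} = 14,  t_{34} = 1,  t_{35} = 2,  t_{36} = 11,  t_{37} = 6,  t_{38} = 13,  t_{39} = 4,  t_{40} = 11,  t_{41} = 12.
Since (t_{40}, t_{41}) = (t_0, t_1) = (11, 12) (two consecutive terms determine the rest), the sequence is periodic with period 40.
So t_{15824} = t_{0 + ((15824-0) mod 40)} = t_{24} = 11.

11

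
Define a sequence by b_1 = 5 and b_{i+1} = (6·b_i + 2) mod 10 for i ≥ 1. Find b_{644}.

We have b_1 = 5, b_2 = 2, b_3 = 4, b_4 = 6, b_5 = 8, b_6 = 0, b_7 = 2.
Since b_7 = b_2 = 2, the sequence is eventually periodic: after a pre-period of length 1 it cycles with period 5.
For i ≥ 2, b_i depends only on (i - 2) mod 5. (644 - 2) mod 5 = 2, so b_{644} = b_4 = 6.

6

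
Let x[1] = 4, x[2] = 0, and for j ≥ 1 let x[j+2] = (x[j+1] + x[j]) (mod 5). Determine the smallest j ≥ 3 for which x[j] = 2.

6

x[1] = 4; x[2] = 0; x[3] = 4; x[4] = 4; x[5] = 3; x[6] = 2; x[7] = 0; x[8] = 2; x[9] = 2; x[10] = 4; x[11] = 1; x[12] = 0; x[13] = 1; x[14] = 1; x[15] = 2; x[16] = 3; x[17] = 0; x[18] = 3; x[19] = 3; x[20] = 1; x[21] = 4; x[22] = 0.
The sequence repeats with period 20.
The value 2 first appears (with j ≥ 3) at x[6].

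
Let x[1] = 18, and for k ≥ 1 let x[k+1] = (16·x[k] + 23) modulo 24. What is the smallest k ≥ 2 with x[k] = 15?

4

We have x[1] = 18; x[2] = 23; x[3] = 7; x[4] = 15; x[5] = 23.
Since x[5] = x[2] = 23, the sequence is eventually periodic: after a pre-period of length 1 it cycles with period 3.
The value 15 first appears (with k ≥ 2) at x[4].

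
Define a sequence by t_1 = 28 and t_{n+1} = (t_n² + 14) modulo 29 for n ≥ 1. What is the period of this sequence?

3

t_1 = 28, t_2 = 15, t_3 = 7, t_4 = 5, t_5 = 10, t_6 = 27, t_7 = 18, t_8 = 19, t_9 = 27.
Since t_9 = t_6 = 27, the sequence is eventually periodic: after a pre-period of length 5 it cycles with period 3.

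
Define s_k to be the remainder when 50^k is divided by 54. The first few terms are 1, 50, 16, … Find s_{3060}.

28

Listing terms: s_0 = 1; s_1 = 50; s_2 = 16; s_3 = 44; s_4 = 40; s_5 = 2; s_6 = 46; s_7 = 32; s_8 = 34; s_9 = 26; s_{10} = 4; s_{11} = 38; s_{12} = 10; s_{13} = 14; s_{14} = 52; s_{15} = 8; s_{16} = 22; s_{17} = 20; s_{18} = 28; s_{19} = 50.
Since s_{19} = s_1 = 50, the sequence is eventually periodic: after a pre-period of length 1 it cycles with period 18.
For k ≥ 1, s_k depends only on (k - 1) mod 18. (3060 - 1) mod 18 = 17, so s_{3060} = s_{18} = 28.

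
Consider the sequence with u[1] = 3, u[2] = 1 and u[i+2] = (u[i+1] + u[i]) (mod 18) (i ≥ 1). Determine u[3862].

Listing terms: u[1] = 3; u[2] = 1; u[3] = 4; u[4] = 5; u[5] = 9; u[6] = 14; u[7] = 5; u[8] = 1; u[9] = 6; u[10] = 7; u[11] = 13; u[12] = 2; u[13] = 15; u[14] = 17; u[15] = 14; u[16] = 13; u[17] = 9; u[18] = 4; u[19] = 13; u[20] = 17; u[21] = 12; u[22] = 11; u[23] = 5; u[24] = 16; u[25] = 3; u[26] = 1.
Since (u[25], u[26]) = (u[1], u[2]) = (3, 1) (two consecutive terms determine the rest), the sequence is periodic with period 24.
(3862 - 1) mod 24 = 21, so u[3862] = u[22] = 11.

11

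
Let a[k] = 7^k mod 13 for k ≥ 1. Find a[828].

Computing terms: a[1] = 7,  a[2] = 10,  a[3] = 5,  a[4] = 9,  a[5] = 11,  a[6] = 12,  a[7] = 6,  a[8] = 3,  a[9] = 8,  a[10] = 4,  a[11] = 2,  a[12] = 1,  a[13] = 7.
Since a[13] = a[1] = 7, the sequence is periodic with period 12.
So a[828] = a[1 + ((828-1) mod 12)] = a[12] = 1.

1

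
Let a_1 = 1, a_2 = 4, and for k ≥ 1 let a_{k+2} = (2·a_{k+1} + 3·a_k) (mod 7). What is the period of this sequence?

6

We have a_1 = 1, a_2 = 4, a_3 = 4, a_4 = 6, a_5 = 3, a_6 = 3, a_7 = 1, a_8 = 4.
The sequence repeats with period 6.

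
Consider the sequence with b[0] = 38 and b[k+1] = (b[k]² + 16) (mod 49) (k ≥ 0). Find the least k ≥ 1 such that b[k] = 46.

Listing terms: b[0] = 38; b[1] = 39; b[2] = 18; b[3] = 46; b[4] = 25; b[5] = 4; b[6] = 32; b[7] = 11; b[8] = 39.
Since b[8] = b[1] = 39, the sequence is eventually periodic: after a pre-period of length 1 it cycles with period 7.
The value 46 first appears (with k ≥ 1) at b[3].

3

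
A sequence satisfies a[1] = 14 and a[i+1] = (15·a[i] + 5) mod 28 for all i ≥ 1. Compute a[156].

Computing terms: a[1] = 14, a[2] = 19, a[3] = 10, a[4] = 15, a[5] = 6, a[6] = 11, a[7] = 2, a[8] = 7, a[9] = 26, a[10] = 3, a[11] = 22, a[12] = 27, a[13] = 18, a[14] = 23, a[15] = 14.
Since a[15] = a[1] = 14, the sequence is periodic with period 14.
(156 - 1) mod 14 = 1, so a[156] = a[2] = 19.

19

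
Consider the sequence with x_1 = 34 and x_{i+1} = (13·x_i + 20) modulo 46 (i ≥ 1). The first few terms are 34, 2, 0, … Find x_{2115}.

0

Computing terms: x_1 = 34,  x_2 = 2,  x_3 = 0,  x_4 = 20,  x_5 = 4,  x_6 = 26,  x_7 = 36,  x_8 = 28,  x_9 = 16,  x_{10} = 44,  x_{11} = 40,  x_{12} = 34.
The sequence repeats with period 11.
So x_{2115} = x_{1 + ((2115-1) mod 11)} = x_3 = 0.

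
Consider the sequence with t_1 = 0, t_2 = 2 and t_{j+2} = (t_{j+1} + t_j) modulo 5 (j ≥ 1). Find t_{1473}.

Listing terms: t_1 = 0,  t_2 = 2,  t_3 = 2,  t_4 = 4,  t_5 = 1,  t_6 = 0,  t_7 = 1,  t_8 = 1,  t_9 = 2,  t_{10} = 3,  t_{11} = 0,  t_{12} = 3,  t_{13} = 3,  t_{14} = 1,  t_{15} = 4,  t_{16} = 0,  t_{17} = 4,  t_{18} = 4,  t_{19} = 3,  t_{20} = 2,  t_{21} = 0,  t_{22} = 2.
The sequence repeats with period 20.
So t_{1473} = t_{1 + ((1473-1) mod 20)} = t_{13} = 3.

3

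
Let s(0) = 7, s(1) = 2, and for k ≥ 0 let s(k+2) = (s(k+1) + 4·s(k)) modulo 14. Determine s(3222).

Computing terms: s(0) = 7; s(1) = 2; s(2) = 2; s(3) = 10; s(4) = 4; s(5) = 2; s(6) = 4; s(7) = 12; s(8) = 0; s(9) = 6; s(10) = 6; s(11) = 2; s(12) = 12; s(13) = 6; s(14) = 12; s(15) = 8; s(16) = 0; s(17) = 4; s(18) = 4; s(19) = 6; s(20) = 8; s(21) = 4; s(22) = 8; s(23) = 10; s(24) = 0; s(25) = 12; s(26) = 12; s(27) = 4; s(28) = 10; s(29) = 12; s(30) = 10; s(31) = 2; s(32) = 0; s(33) = 8; s(34) = 8; s(35) = 12; s(36) = 2; s(37) = 8; s(38) = 2; s(39) = 6; s(40) = 0; s(41) = 10; s(42) = 10; s(43) = 8; s(44) = 6; s(45) = 10; s(46) = 6; s(47) = 4; s(48) = 0; s(49) = 2; s(50) = 2.
Since (s(49), s(50)) = (s(1), s(2)) = (2, 2) (two consecutive terms determine the rest), the sequence is eventually periodic: after a pre-period of length 1 it cycles with period 48.
For k ≥ 1, s(k) depends only on (k - 1) mod 48. (3222 - 1) mod 48 = 5, so s(3222) = s(6) = 4.

4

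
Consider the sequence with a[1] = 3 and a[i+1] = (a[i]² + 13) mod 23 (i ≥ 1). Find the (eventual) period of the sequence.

Computing terms: a[1] = 3,  a[2] = 22,  a[3] = 14,  a[4] = 2,  a[5] = 17,  a[6] = 3.
Since a[6] = a[1] = 3, the sequence is periodic with period 5.

5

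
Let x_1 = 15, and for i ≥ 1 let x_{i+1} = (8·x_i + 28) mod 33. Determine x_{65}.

6

Listing terms: x_1 = 15,  x_2 = 16,  x_3 = 24,  x_4 = 22,  x_5 = 6,  x_6 = 10,  x_7 = 9,  x_8 = 1,  x_9 = 3,  x_{10} = 19,  x_{11} = 15.
Since x_{11} = x_1 = 15, the sequence is periodic with period 10.
So x_{65} = x_{1 + ((65-1) mod 10)} = x_5 = 6.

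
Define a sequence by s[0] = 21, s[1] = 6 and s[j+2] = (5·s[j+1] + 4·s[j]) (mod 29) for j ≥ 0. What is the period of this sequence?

s[0] = 21,  s[1] = 6,  s[2] = 27,  s[3] = 14,  s[4] = 4,  s[5] = 18,  s[6] = 19,  s[7] = 22,  s[8] = 12,  s[9] = 3,  s[10] = 5,  s[11] = 8,  s[12] = 2,  s[13] = 13,  s[14] = 15,  s[15] = 11,  s[16] = 28,  s[17] = 10,  s[18] = 17,  s[19] = 9,  s[20] = 26,  s[21] = 21,  s[22] = 6.
Since (s[21], s[22]) = (s[0], s[1]) = (21, 6) (two consecutive terms determine the rest), the sequence is periodic with period 21.

21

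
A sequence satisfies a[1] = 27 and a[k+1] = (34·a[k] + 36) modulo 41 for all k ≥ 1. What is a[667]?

Computing terms: a[1] = 27,  a[2] = 11,  a[3] = 0,  a[4] = 36,  a[5] = 30,  a[6] = 31,  a[7] = 24,  a[8] = 32,  a[9] = 17,  a[10] = 40,  a[11] = 2,  a[12] = 22,  a[13] = 5,  a[14] = 1,  a[15] = 29,  a[16] = 38,  a[17] = 16,  a[18] = 6,  a[19] = 35,  a[20] = 37,  a[21] = 23,  a[22] = 39,  a[23] = 9,  a[24] = 14,  a[25] = 20,  a[26] = 19,  a[27] = 26,  a[28] = 18,  a[29] = 33,  a[30] = 10,  a[31] = 7,  a[32] = 28,  a[33] = 4,  a[34] = 8,  a[35] = 21,  a[36] = 12,  a[37] = 34,  a[38] = 3,  a[39] = 15,  a[40] = 13,  a[41] = 27.
The sequence repeats with period 40.
So a[667] = a[1 + ((667-1) mod 40)] = a[27] = 26.

26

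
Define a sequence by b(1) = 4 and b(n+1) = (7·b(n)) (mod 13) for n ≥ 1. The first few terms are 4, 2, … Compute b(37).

4

Computing terms: b(1) = 4; b(2) = 2; b(3) = 1; b(4) = 7; b(5) = 10; b(6) = 5; b(7) = 9; b(8) = 11; b(9) = 12; b(10) = 6; b(11) = 3; b(12) = 8; b(13) = 4.
The sequence repeats with period 12.
(37 - 1) mod 12 = 0, so b(37) = b(1) = 4.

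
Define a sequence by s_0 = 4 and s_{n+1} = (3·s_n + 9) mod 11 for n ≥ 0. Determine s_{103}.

5

We have s_0 = 4, s_1 = 10, s_2 = 6, s_3 = 5, s_4 = 2, s_5 = 4.
The sequence repeats with period 5.
So s_{103} = s_{0 + ((103-0) mod 5)} = s_3 = 5.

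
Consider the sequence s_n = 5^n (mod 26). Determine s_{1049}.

s_1 = 5; s_2 = 25; s_3 = 21; s_4 = 1; s_5 = 5.
The sequence repeats with period 4.
So s_{1049} = s_{1 + ((1049-1) mod 4)} = s_1 = 5.

5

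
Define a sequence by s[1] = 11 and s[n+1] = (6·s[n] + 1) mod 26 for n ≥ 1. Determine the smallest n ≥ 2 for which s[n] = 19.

12

We have s[1] = 11; s[2] = 15; s[3] = 13; s[4] = 1; s[5] = 7; s[6] = 17; s[7] = 25; s[8] = 21; s[9] = 23; s[10] = 9; s[11] = 3; s[12] = 19; s[13] = 11.
The sequence repeats with period 12.
The value 19 first appears (with n ≥ 2) at s[12].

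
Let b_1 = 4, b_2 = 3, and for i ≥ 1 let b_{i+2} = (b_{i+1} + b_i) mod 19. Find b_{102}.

12

Listing terms: b_1 = 4, b_2 = 3, b_3 = 7, b_4 = 10, b_5 = 17, b_6 = 8, b_7 = 6, b_8 = 14, b_9 = 1, b_{10} = 15, b_{11} = 16, b_{12} = 12, b_{13} = 9, b_{14} = 2, b_{15} = 11, b_{16} = 13, b_{17} = 5, b_{18} = 18, b_{19} = 4, b_{20} = 3.
The sequence repeats with period 18.
(102 - 1) mod 18 = 11, so b_{102} = b_{12} = 12.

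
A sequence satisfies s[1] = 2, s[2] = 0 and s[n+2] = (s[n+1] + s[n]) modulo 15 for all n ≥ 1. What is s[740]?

Listing terms: s[1] = 2,  s[2] = 0,  s[3] = 2,  s[4] = 2,  s[5] = 4,  s[6] = 6,  s[7] = 10,  s[8] = 1,  s[9] = 11,  s[10] = 12,  s[11] = 8,  s[12] = 5,  s[13] = 13,  s[14] = 3,  s[15] = 1,  s[16] = 4,  s[17] = 5,  s[18] = 9,  s[19] = 14,  s[20] = 8,  s[21] = 7,  s[22] = 0,  s[23] = 7,  s[24] = 7,  s[25] = 14,  s[26] = 6,  s[27] = 5,  s[28] = 11,  s[29] = 1,  s[30] = 12,  s[31] = 13,  s[32] = 10,  s[33] = 8,  s[34] = 3,  s[35] = 11,  s[36] = 14,  s[37] = 10,  s[38] = 9,  s[39] = 4,  s[40] = 13,  s[41] = 2,  s[42] = 0.
The sequence repeats with period 40.
(740 - 1) mod 40 = 19, so s[740] = s[20] = 8.

8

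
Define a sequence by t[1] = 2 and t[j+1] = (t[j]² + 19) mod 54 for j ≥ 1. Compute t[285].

Listing terms: t[1] = 2, t[2] = 23, t[3] = 8, t[4] = 29, t[5] = 50, t[6] = 35, t[7] = 2.
The sequence repeats with period 6.
So t[285] = t[1 + ((285-1) mod 6)] = t[3] = 8.

8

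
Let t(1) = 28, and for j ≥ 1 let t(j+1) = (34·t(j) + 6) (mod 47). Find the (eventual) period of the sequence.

Listing terms: t(1) = 28,  t(2) = 18,  t(3) = 7,  t(4) = 9,  t(5) = 30,  t(6) = 39,  t(7) = 16,  t(8) = 33,  t(9) = 0,  t(10) = 6,  t(11) = 22,  t(12) = 2,  t(13) = 27,  t(14) = 31,  t(15) = 26,  t(16) = 44,  t(17) = 45,  t(18) = 32,  t(19) = 13,  t(20) = 25,  t(21) = 10,  t(22) = 17,  t(23) = 20,  t(24) = 28.
The sequence repeats with period 23.

23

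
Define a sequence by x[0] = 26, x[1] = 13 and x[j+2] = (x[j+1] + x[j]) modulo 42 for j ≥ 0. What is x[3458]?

39

Listing terms: x[0] = 26; x[1] = 13; x[2] = 39; x[3] = 10; x[4] = 7; x[5] = 17; x[6] = 24; x[7] = 41; x[8] = 23; x[9] = 22; x[10] = 3; x[11] = 25; x[12] = 28; x[13] = 11; x[14] = 39; x[15] = 8; x[16] = 5; x[17] = 13; x[18] = 18; x[19] = 31; x[20] = 7; x[21] = 38; x[22] = 3; x[23] = 41; x[24] = 2; x[25] = 1; x[26] = 3; x[27] = 4; x[28] = 7; x[29] = 11; x[30] = 18; x[31] = 29; x[32] = 5; x[33] = 34; x[34] = 39; x[35] = 31; x[36] = 28; x[37] = 17; x[38] = 3; x[39] = 20; x[40] = 23; x[41] = 1; x[42] = 24; x[43] = 25; x[44] = 7; x[45] = 32; x[46] = 39; x[47] = 29; x[48] = 26; x[49] = 13.
Since (x[48], x[49]) = (x[0], x[1]) = (26, 13) (two consecutive terms determine the rest), the sequence is periodic with period 48.
(3458 - 0) mod 48 = 2, so x[3458] = x[2] = 39.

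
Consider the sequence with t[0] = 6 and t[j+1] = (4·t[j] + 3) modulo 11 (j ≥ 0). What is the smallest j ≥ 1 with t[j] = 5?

1

Listing terms: t[0] = 6,  t[1] = 5,  t[2] = 1,  t[3] = 7,  t[4] = 9,  t[5] = 6.
The sequence repeats with period 5.
The value 5 first appears (with j ≥ 1) at t[1].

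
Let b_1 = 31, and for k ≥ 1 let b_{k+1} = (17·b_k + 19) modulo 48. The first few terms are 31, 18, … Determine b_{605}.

19

We have b_1 = 31,  b_2 = 18,  b_3 = 37,  b_4 = 24,  b_5 = 43,  b_6 = 30,  b_7 = 1,  b_8 = 36,  b_9 = 7,  b_{10} = 42,  b_{11} = 13,  b_{12} = 0,  b_{13} = 19,  b_{14} = 6,  b_{15} = 25,  b_{16} = 12,  b_{17} = 31.
Since b_{17} = b_1 = 31, the sequence is periodic with period 16.
So b_{605} = b_{1 + ((605-1) mod 16)} = b_{13} = 19.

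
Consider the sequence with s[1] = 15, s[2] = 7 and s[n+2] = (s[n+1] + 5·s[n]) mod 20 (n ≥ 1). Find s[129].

2

Listing terms: s[1] = 15,  s[2] = 7,  s[3] = 2,  s[4] = 17,  s[5] = 7,  s[6] = 12,  s[7] = 7,  s[8] = 7,  s[9] = 2.
Since (s[8], s[9]) = (s[2], s[3]) = (7, 2) (two consecutive terms determine the rest), the sequence is eventually periodic: after a pre-period of length 1 it cycles with period 6.
For n ≥ 2, s[n] depends only on (n - 2) mod 6. (129 - 2) mod 6 = 1, so s[129] = s[3] = 2.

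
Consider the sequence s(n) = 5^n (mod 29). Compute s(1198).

24

Listing terms: s(1) = 5; s(2) = 25; s(3) = 9; s(4) = 16; s(5) = 22; s(6) = 23; s(7) = 28; s(8) = 24; s(9) = 4; s(10) = 20; s(11) = 13; s(12) = 7; s(13) = 6; s(14) = 1; s(15) = 5.
Since s(15) = s(1) = 5, the sequence is periodic with period 14.
(1198 - 1) mod 14 = 7, so s(1198) = s(8) = 24.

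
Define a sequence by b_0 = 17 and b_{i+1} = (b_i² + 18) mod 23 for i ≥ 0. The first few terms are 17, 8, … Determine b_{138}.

1

Computing terms: b_0 = 17,  b_1 = 8,  b_2 = 13,  b_3 = 3,  b_4 = 4,  b_5 = 11,  b_6 = 1,  b_7 = 19,  b_8 = 11.
Since b_8 = b_5 = 11, the sequence is eventually periodic: after a pre-period of length 5 it cycles with period 3.
For i ≥ 5, b_i depends only on (i - 5) mod 3. (138 - 5) mod 3 = 1, so b_{138} = b_6 = 1.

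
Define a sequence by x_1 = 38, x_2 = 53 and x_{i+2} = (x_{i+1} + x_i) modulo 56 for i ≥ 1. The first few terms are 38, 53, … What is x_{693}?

x_1 = 38, x_2 = 53, x_3 = 35, x_4 = 32, x_5 = 11, x_6 = 43, x_7 = 54, x_8 = 41, x_9 = 39, x_{10} = 24, x_{11} = 7, x_{12} = 31, x_{13} = 38, x_{14} = 13, x_{15} = 51, x_{16} = 8, x_{17} = 3, x_{18} = 11, x_{19} = 14, x_{20} = 25, x_{21} = 39, x_{22} = 8, x_{23} = 47, x_{24} = 55, x_{25} = 46, x_{26} = 45, x_{27} = 35, x_{28} = 24, x_{29} = 3, x_{30} = 27, x_{31} = 30, x_{32} = 1, x_{33} = 31, x_{34} = 32, x_{35} = 7, x_{36} = 39, x_{37} = 46, x_{38} = 29, x_{39} = 19, x_{40} = 48, x_{41} = 11, x_{42} = 3, x_{43} = 14, x_{44} = 17, x_{45} = 31, x_{46} = 48, x_{47} = 23, x_{48} = 15, x_{49} = 38, x_{50} = 53.
Since (x_{49}, x_{50}) = (x_1, x_2) = (38, 53) (two consecutive terms determine the rest), the sequence is periodic with period 48.
(693 - 1) mod 48 = 20, so x_{693} = x_{21} = 39.

39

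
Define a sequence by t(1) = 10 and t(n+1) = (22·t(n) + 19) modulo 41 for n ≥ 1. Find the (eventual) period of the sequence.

We have t(1) = 10,  t(2) = 34,  t(3) = 29,  t(4) = 1,  t(5) = 0,  t(6) = 19,  t(7) = 27,  t(8) = 39,  t(9) = 16,  t(10) = 2,  t(11) = 22,  t(12) = 11,  t(13) = 15,  t(14) = 21,  t(15) = 30,  t(16) = 23,  t(17) = 33,  t(18) = 7,  t(19) = 9,  t(20) = 12,  t(21) = 37,  t(22) = 13,  t(23) = 18,  t(24) = 5,  t(25) = 6,  t(26) = 28,  t(27) = 20,  t(28) = 8,  t(29) = 31,  t(30) = 4,  t(31) = 25,  t(32) = 36,  t(33) = 32,  t(34) = 26,  t(35) = 17,  t(36) = 24,  t(37) = 14,  t(38) = 40,  t(39) = 38,  t(40) = 35,  t(41) = 10.
The sequence repeats with period 40.

40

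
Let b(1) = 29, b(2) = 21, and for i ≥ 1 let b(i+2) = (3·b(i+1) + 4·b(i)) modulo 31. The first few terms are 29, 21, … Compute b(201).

b(1) = 29,  b(2) = 21,  b(3) = 24,  b(4) = 1,  b(5) = 6,  b(6) = 22,  b(7) = 28,  b(8) = 17,  b(9) = 8,  b(10) = 30,  b(11) = 29,  b(12) = 21.
Since (b(11), b(12)) = (b(1), b(2)) = (29, 21) (two consecutive terms determine the rest), the sequence is periodic with period 10.
So b(201) = b(1 + ((201-1) mod 10)) = b(1) = 29.

29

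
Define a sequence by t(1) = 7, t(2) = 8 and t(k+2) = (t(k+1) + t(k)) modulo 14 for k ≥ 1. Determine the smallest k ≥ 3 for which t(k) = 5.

Listing terms: t(1) = 7; t(2) = 8; t(3) = 1; t(4) = 9; t(5) = 10; t(6) = 5; t(7) = 1; t(8) = 6; t(9) = 7; t(10) = 13; t(11) = 6; t(12) = 5; t(13) = 11; t(14) = 2; t(15) = 13; t(16) = 1; t(17) = 0; t(18) = 1; t(19) = 1; t(20) = 2; t(21) = 3; t(22) = 5; t(23) = 8; t(24) = 13; t(25) = 7; t(26) = 6; t(27) = 13; t(28) = 5; t(29) = 4; t(30) = 9; t(31) = 13; t(32) = 8; t(33) = 7; t(34) = 1; t(35) = 8; t(36) = 9; t(37) = 3; t(38) = 12; t(39) = 1; t(40) = 13; t(41) = 0; t(42) = 13; t(43) = 13; t(44) = 12; t(45) = 11; t(46) = 9; t(47) = 6; t(48) = 1; t(49) = 7; t(50) = 8.
Since (t(49), t(50)) = (t(1), t(2)) = (7, 8) (two consecutive terms determine the rest), the sequence is periodic with period 48.
The value 5 first appears (with k ≥ 3) at t(6).

6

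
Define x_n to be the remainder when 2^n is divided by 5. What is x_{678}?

4

We have x_1 = 2, x_2 = 4, x_3 = 3, x_4 = 1, x_5 = 2.
Since x_5 = x_1 = 2, the sequence is periodic with period 4.
(678 - 1) mod 4 = 1, so x_{678} = x_2 = 4.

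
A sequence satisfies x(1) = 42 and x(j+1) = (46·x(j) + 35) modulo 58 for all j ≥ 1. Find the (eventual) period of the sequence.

We have x(1) = 42,  x(2) = 53,  x(3) = 37,  x(4) = 55,  x(5) = 13,  x(6) = 53.
Since x(6) = x(2) = 53, the sequence is eventually periodic: after a pre-period of length 1 it cycles with period 4.

4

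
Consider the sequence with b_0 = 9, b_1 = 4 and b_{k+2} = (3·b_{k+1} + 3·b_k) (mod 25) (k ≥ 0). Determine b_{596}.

Listing terms: b_0 = 9,  b_1 = 4,  b_2 = 14,  b_3 = 4,  b_4 = 4,  b_5 = 24,  b_6 = 9,  b_7 = 24,  b_8 = 24,  b_9 = 19,  b_{10} = 4,  b_{11} = 19,  b_{12} = 19,  b_{13} = 14,  b_{14} = 24,  b_{15} = 14,  b_{16} = 14,  b_{17} = 9,  b_{18} = 19,  b_{19} = 9,  b_{20} = 9,  b_{21} = 4.
Since (b_{20}, b_{21}) = (b_0, b_1) = (9, 4) (two consecutive terms determine the rest), the sequence is periodic with period 20.
So b_{596} = b_{0 + ((596-0) mod 20)} = b_{16} = 14.

14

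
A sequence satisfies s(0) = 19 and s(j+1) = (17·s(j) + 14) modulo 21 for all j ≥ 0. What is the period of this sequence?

Computing terms: s(0) = 19; s(1) = 1; s(2) = 10; s(3) = 16; s(4) = 13; s(5) = 4; s(6) = 19.
The sequence repeats with period 6.

6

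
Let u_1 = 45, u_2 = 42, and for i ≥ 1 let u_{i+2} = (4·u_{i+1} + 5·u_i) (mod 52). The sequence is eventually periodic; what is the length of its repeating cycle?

4

Listing terms: u_1 = 45,  u_2 = 42,  u_3 = 29,  u_4 = 14,  u_5 = 45,  u_6 = 42.
Since (u_5, u_6) = (u_1, u_2) = (45, 42) (two consecutive terms determine the rest), the sequence is periodic with period 4.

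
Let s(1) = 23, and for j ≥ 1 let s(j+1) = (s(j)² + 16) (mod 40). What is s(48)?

Computing terms: s(1) = 23,  s(2) = 25,  s(3) = 1,  s(4) = 17,  s(5) = 25.
Since s(5) = s(2) = 25, the sequence is eventually periodic: after a pre-period of length 1 it cycles with period 3.
For j ≥ 2, s(j) depends only on (j - 2) mod 3. (48 - 2) mod 3 = 1, so s(48) = s(3) = 1.

1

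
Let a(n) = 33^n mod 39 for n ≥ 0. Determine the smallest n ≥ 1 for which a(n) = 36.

a(0) = 1, a(1) = 33, a(2) = 36, a(3) = 18, a(4) = 9, a(5) = 24, a(6) = 12, a(7) = 6, a(8) = 3, a(9) = 21, a(10) = 30, a(11) = 15, a(12) = 27, a(13) = 33.
Since a(13) = a(1) = 33, the sequence is eventually periodic: after a pre-period of length 1 it cycles with period 12.
The value 36 first appears (with n ≥ 1) at a(2).

2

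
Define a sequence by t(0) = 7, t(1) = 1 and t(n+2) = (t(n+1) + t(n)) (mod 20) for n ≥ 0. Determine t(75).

9

Listing terms: t(0) = 7; t(1) = 1; t(2) = 8; t(3) = 9; t(4) = 17; t(5) = 6; t(6) = 3; t(7) = 9; t(8) = 12; t(9) = 1; t(10) = 13; t(11) = 14; t(12) = 7; t(13) = 1.
The sequence repeats with period 12.
So t(75) = t(0 + ((75-0) mod 12)) = t(3) = 9.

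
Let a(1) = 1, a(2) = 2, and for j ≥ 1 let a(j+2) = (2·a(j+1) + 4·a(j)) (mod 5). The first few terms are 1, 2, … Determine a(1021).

We have a(1) = 1; a(2) = 2; a(3) = 3; a(4) = 4; a(5) = 0; a(6) = 1; a(7) = 2.
Since (a(6), a(7)) = (a(1), a(2)) = (1, 2) (two consecutive terms determine the rest), the sequence is periodic with period 5.
So a(1021) = a(1 + ((1021-1) mod 5)) = a(1) = 1.

1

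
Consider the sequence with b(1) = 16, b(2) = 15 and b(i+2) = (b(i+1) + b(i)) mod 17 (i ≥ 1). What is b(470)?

Computing terms: b(1) = 16; b(2) = 15; b(3) = 14; b(4) = 12; b(5) = 9; b(6) = 4; b(7) = 13; b(8) = 0; b(9) = 13; b(10) = 13; b(11) = 9; b(12) = 5; b(13) = 14; b(14) = 2; b(15) = 16; b(16) = 1; b(17) = 0; b(18) = 1; b(19) = 1; b(20) = 2; b(21) = 3; b(22) = 5; b(23) = 8; b(24) = 13; b(25) = 4; b(26) = 0; b(27) = 4; b(28) = 4; b(29) = 8; b(30) = 12; b(31) = 3; b(32) = 15; b(33) = 1; b(34) = 16; b(35) = 0; b(36) = 16; b(37) = 16; b(38) = 15.
Since (b(37), b(38)) = (b(1), b(2)) = (16, 15) (two consecutive terms determine the rest), the sequence is periodic with period 36.
(470 - 1) mod 36 = 1, so b(470) = b(2) = 15.

15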